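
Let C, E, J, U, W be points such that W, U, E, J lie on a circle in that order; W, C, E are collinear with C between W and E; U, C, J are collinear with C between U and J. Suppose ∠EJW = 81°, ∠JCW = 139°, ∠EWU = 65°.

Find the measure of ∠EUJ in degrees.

1. ∠EUW = 99°  [cyclic WUEJ, opposite ∠U+∠J]
2. ∠ECU = 139°  [vertical angles at C]
3. ∠UEW = 16°  [△WUE]
4. ∠EUJ = 25°  [△UCE]

∠EUJ = 25°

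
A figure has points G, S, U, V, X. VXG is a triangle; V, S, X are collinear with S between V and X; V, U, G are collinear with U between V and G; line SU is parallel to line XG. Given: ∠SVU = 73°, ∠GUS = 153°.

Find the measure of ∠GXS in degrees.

∠GXS = 80°

1. ∠SUV = 27°  [linear pair at U on VG]
2. ∠USV = 80°  [△VSU]
3. ∠USX = 100°  [linear pair at S on VX]
4. ∠GXS = 80°  [SU∥XG, co-interior at X–S]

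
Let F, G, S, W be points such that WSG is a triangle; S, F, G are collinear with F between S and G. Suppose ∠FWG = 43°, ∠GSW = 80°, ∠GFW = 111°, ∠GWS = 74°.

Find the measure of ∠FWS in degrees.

1. ∠FSW = 80°  [F on ray SG]
2. ∠SFW = 69°  [linear pair at F on SG]
3. ∠FWS = 31°  [△WSF]

∠FWS = 31°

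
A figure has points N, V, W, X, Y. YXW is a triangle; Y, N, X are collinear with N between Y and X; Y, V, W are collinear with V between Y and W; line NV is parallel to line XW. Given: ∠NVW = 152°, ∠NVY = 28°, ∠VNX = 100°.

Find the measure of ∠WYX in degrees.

∠WYX = 72°

1. ∠VNY = 80°  [linear pair at N on YX]
2. ∠NYV = 72°  [△YNV]
3. ∠WYX = 72°  [N on YX, V on YW]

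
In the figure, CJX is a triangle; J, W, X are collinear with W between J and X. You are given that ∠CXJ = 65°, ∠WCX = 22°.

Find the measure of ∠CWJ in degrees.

1. ∠CXW = 65°  [W on ray XJ]
2. ∠CWX = 93°  [△CWX]
3. ∠CWJ = 87°  [linear pair at W on JX]

∠CWJ = 87°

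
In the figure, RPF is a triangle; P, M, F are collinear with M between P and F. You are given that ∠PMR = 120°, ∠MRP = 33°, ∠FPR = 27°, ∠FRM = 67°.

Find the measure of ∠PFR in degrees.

∠PFR = 53°

1. ∠FMR = 60°  [linear pair at M on PF]
2. ∠MFR = 53°  [△RMF]
3. ∠PFR = 53°  [M on ray FP]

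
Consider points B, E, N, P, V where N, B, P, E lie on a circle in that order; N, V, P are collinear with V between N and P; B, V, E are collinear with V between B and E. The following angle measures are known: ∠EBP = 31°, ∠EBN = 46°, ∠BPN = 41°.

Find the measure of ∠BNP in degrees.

∠BNP = 62°

1. ∠BVP = 108°  [△BVP]
2. ∠BVN = 72°  [linear pair at V on NP]
3. ∠BNP = 62°  [△NVB]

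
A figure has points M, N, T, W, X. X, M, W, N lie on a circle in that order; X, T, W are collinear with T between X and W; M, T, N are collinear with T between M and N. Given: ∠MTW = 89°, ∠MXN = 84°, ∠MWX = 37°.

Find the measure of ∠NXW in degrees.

1. ∠NTX = 89°  [vertical angles at T]
2. ∠MNX = 37°  [same arc XM]
3. ∠NXW = 54°  [△XTN]

∠NXW = 54°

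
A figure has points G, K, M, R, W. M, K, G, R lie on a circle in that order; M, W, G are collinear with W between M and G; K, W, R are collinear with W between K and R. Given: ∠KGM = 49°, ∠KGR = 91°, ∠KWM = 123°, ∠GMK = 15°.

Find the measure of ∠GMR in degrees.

∠GMR = 74°

1. ∠GKM = 116°  [△MKG]
2. ∠GWR = 123°  [vertical angles at W]
3. ∠GRK = 15°  [same arc KG]
4. ∠GRM = 64°  [cyclic MKGR, opposite ∠K+∠R]
5. ∠MGR = 42°  [△GWR]
6. ∠GMR = 74°  [△MGR]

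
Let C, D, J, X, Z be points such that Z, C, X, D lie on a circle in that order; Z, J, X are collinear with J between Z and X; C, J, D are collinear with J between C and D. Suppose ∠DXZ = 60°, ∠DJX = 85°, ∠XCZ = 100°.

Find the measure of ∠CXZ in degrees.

∠CXZ = 45°

1. ∠DCZ = 60°  [same arc ZD]
2. ∠CJZ = 85°  [vertical angles at J]
3. ∠CZX = 35°  [△ZJC]
4. ∠CXZ = 45°  [△ZCX]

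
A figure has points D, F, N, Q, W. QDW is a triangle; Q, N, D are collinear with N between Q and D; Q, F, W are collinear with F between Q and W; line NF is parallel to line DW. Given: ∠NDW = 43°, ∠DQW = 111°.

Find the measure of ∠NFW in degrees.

1. ∠QDW = 43°  [N on ray DQ]
2. ∠DWQ = 26°  [△QDW]
3. ∠NFQ = 26°  [NF∥DW, corresponding at F]
4. ∠NFW = 154°  [linear pair at F on QW]

∠NFW = 154°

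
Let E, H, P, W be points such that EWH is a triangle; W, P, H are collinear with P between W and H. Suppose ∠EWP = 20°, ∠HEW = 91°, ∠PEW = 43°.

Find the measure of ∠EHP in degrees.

∠EHP = 69°

1. ∠EWH = 20°  [P on ray WH]
2. ∠EHW = 69°  [△EWH]
3. ∠EHP = 69°  [P on ray HW]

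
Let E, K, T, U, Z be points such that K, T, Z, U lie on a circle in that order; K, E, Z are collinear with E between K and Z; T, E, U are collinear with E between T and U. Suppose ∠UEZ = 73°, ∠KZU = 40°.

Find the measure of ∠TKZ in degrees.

1. ∠KET = 73°  [vertical angles at E]
2. ∠KTU = 40°  [same arc KU]
3. ∠TKZ = 67°  [△KET]

∠TKZ = 67°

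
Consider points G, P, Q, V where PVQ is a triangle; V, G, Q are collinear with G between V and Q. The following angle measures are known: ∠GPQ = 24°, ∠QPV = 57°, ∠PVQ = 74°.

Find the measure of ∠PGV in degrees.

1. ∠PQV = 49°  [△PVQ]
2. ∠GQP = 49°  [G on ray QV]
3. ∠PGQ = 107°  [△PGQ]
4. ∠PGV = 73°  [linear pair at G on VQ]

∠PGV = 73°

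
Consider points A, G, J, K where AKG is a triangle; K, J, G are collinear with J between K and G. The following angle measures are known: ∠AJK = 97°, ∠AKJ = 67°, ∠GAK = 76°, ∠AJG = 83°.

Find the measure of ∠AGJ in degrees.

1. ∠AKG = 67°  [J on ray KG]
2. ∠AGK = 37°  [△AKG]
3. ∠AGJ = 37°  [J on ray GK]

∠AGJ = 37°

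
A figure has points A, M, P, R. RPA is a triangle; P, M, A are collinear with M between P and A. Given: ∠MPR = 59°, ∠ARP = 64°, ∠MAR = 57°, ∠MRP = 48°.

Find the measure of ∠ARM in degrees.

1. ∠PMR = 73°  [△RPM]
2. ∠AMR = 107°  [linear pair at M on PA]
3. ∠ARM = 16°  [△RMA]

∠ARM = 16°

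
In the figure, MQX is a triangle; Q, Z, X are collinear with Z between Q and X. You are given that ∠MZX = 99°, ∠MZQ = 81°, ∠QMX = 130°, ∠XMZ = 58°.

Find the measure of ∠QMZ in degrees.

∠QMZ = 72°

1. ∠MXZ = 23°  [△MZX]
2. ∠MXQ = 23°  [Z on ray XQ]
3. ∠MQX = 27°  [△MQX]
4. ∠MQZ = 27°  [Z on ray QX]
5. ∠QMZ = 72°  [△MQZ]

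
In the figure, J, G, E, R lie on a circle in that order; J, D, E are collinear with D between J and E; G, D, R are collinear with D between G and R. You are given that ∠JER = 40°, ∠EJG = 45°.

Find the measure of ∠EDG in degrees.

∠EDG = 85°

1. ∠JGR = 40°  [same arc JR]
2. ∠GDJ = 95°  [△JDG]
3. ∠EDG = 85°  [linear pair at D on JE]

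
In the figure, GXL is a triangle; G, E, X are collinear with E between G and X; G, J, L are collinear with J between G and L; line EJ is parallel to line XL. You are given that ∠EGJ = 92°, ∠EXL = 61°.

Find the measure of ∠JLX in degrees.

1. ∠LGX = 92°  [E on GX, J on GL]
2. ∠GXL = 61°  [E on ray XG]
3. ∠GLX = 27°  [△GXL]
4. ∠JLX = 27°  [J on ray LG]

∠JLX = 27°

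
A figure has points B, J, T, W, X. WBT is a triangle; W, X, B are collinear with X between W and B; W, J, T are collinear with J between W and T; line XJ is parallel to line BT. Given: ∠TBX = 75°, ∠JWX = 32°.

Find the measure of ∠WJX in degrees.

∠WJX = 73°

1. ∠TBW = 75°  [X on ray BW]
2. ∠BWT = 32°  [X on WB, J on WT]
3. ∠BTW = 73°  [△WBT]
4. ∠WJX = 73°  [XJ∥BT, corresponding at J]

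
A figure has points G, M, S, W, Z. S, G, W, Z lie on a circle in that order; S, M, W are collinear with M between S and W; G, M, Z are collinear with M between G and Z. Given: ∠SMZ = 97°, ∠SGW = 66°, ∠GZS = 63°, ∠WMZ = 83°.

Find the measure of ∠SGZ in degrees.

1. ∠GWS = 63°  [same arc SG]
2. ∠GMS = 83°  [vertical angles at M]
3. ∠GSW = 51°  [△SGW]
4. ∠SGZ = 46°  [△SMG]

∠SGZ = 46°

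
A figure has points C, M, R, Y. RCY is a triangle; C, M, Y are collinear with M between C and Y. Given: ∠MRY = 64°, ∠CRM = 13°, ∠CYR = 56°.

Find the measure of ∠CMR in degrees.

1. ∠MYR = 56°  [M on ray YC]
2. ∠RMY = 60°  [△RMY]
3. ∠CMR = 120°  [linear pair at M on CY]

∠CMR = 120°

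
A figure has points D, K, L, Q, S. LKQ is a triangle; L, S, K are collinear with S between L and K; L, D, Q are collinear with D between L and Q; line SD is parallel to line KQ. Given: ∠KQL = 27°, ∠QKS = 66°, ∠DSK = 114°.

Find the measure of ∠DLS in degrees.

1. ∠LDS = 27°  [SD∥KQ, corresponding at D]
2. ∠DSL = 66°  [linear pair at S on LK]
3. ∠DLS = 87°  [△LSD]

∠DLS = 87°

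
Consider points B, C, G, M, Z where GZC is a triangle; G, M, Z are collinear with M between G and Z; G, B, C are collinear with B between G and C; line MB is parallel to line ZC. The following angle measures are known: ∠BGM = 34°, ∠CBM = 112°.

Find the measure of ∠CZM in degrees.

∠CZM = 78°

1. ∠GBM = 68°  [linear pair at B on GC]
2. ∠BMG = 78°  [△GMB]
3. ∠BMZ = 102°  [linear pair at M on GZ]
4. ∠CZM = 78°  [MB∥ZC, co-interior at Z–M]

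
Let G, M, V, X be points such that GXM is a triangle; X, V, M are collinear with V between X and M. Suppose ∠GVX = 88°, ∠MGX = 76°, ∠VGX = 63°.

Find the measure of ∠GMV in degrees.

1. ∠GXV = 29°  [△GXV]
2. ∠GXM = 29°  [V on ray XM]
3. ∠GMX = 75°  [△GXM]
4. ∠GMV = 75°  [V on ray MX]

∠GMV = 75°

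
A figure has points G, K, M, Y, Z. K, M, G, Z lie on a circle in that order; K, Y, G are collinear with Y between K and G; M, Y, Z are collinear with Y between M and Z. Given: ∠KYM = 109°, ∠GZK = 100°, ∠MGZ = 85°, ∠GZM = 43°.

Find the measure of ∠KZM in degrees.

∠KZM = 57°

1. ∠GYZ = 109°  [vertical angles at Y]
2. ∠GMZ = 52°  [△MGZ]
3. ∠KYZ = 71°  [linear pair at Y on KG]
4. ∠GKZ = 52°  [same arc GZ]
5. ∠KZM = 57°  [△KYZ]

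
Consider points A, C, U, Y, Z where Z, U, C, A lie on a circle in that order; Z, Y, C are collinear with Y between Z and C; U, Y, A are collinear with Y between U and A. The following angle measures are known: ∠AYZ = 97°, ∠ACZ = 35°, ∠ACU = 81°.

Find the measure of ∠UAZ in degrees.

∠UAZ = 46°

1. ∠AUZ = 35°  [same arc ZA]
2. ∠AZU = 99°  [cyclic ZUCA, opposite ∠Z+∠C]
3. ∠UAZ = 46°  [△ZUA]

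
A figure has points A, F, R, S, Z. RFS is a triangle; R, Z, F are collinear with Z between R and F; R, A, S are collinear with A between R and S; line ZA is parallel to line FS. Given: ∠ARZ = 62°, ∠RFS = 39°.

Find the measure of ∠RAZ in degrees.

∠RAZ = 79°

1. ∠FRS = 62°  [Z on RF, A on RS]
2. ∠FSR = 79°  [△RFS]
3. ∠RAZ = 79°  [ZA∥FS, corresponding at A]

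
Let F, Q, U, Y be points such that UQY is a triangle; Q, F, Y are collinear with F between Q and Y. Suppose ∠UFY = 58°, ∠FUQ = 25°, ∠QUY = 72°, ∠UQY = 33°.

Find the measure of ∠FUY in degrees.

∠FUY = 47°

1. ∠QYU = 75°  [△UQY]
2. ∠FYU = 75°  [F on ray YQ]
3. ∠FUY = 47°  [△UFY]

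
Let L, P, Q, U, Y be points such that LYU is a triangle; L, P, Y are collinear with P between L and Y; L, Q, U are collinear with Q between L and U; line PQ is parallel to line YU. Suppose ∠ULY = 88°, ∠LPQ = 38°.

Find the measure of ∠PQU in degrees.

∠PQU = 126°

1. ∠PLQ = 88°  [P on LY, Q on LU]
2. ∠LQP = 54°  [△LPQ]
3. ∠PQU = 126°  [linear pair at Q on LU]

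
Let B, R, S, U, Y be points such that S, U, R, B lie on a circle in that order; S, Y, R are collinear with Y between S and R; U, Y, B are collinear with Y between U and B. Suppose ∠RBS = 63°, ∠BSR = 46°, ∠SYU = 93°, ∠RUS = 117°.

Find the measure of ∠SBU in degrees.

1. ∠BUR = 46°  [same arc RB]
2. ∠RYU = 87°  [linear pair at Y on SR]
3. ∠SRU = 47°  [△UYR]
4. ∠SBU = 47°  [same arc SU]

∠SBU = 47°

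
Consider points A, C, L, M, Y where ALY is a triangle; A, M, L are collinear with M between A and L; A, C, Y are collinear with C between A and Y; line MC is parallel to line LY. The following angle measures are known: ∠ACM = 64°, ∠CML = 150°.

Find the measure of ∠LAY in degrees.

∠LAY = 86°

1. ∠AMC = 30°  [linear pair at M on AL]
2. ∠CAM = 86°  [△AMC]
3. ∠LAY = 86°  [M on AL, C on AY]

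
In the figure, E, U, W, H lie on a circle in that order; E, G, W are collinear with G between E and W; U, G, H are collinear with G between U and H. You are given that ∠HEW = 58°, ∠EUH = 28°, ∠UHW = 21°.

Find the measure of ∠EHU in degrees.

1. ∠HUW = 58°  [same arc WH]
2. ∠HWU = 101°  [△UWH]
3. ∠HEU = 79°  [cyclic EUWH, opposite ∠E+∠W]
4. ∠EHU = 73°  [△EUH]

∠EHU = 73°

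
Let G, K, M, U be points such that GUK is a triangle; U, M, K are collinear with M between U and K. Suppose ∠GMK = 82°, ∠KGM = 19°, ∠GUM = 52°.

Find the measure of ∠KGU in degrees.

∠KGU = 49°

1. ∠GKM = 79°  [△GMK]
2. ∠GUK = 52°  [M on ray UK]
3. ∠GKU = 79°  [M on ray KU]
4. ∠KGU = 49°  [△GUK]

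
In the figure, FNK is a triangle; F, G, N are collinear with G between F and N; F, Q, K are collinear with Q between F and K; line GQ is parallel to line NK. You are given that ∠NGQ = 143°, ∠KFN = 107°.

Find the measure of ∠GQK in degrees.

∠GQK = 144°

1. ∠FGQ = 37°  [linear pair at G on FN]
2. ∠GFQ = 107°  [G on FN, Q on FK]
3. ∠FQG = 36°  [△FGQ]
4. ∠GQK = 144°  [linear pair at Q on FK]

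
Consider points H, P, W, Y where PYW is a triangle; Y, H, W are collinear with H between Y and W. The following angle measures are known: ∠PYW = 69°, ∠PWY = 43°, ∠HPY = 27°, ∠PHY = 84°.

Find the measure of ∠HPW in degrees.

1. ∠HWP = 43°  [H on ray WY]
2. ∠PHW = 96°  [linear pair at H on YW]
3. ∠HPW = 41°  [△PHW]

∠HPW = 41°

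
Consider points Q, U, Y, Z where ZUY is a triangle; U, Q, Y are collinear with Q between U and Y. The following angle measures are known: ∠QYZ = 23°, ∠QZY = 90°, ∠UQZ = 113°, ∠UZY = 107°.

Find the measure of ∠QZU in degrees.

1. ∠UYZ = 23°  [Q on ray YU]
2. ∠YUZ = 50°  [△ZUY]
3. ∠QUZ = 50°  [Q on ray UY]
4. ∠QZU = 17°  [△ZUQ]

∠QZU = 17°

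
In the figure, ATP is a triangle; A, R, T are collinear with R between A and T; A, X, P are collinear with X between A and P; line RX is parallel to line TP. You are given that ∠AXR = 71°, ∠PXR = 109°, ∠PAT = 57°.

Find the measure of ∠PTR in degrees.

1. ∠APT = 71°  [RX∥TP, corresponding at X]
2. ∠ATP = 52°  [△ATP]
3. ∠PTR = 52°  [R on ray TA]

∠PTR = 52°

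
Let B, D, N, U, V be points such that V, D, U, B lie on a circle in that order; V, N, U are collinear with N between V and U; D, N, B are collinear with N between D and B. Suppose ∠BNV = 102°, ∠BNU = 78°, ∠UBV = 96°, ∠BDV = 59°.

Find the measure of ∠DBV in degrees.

∠DBV = 53°

1. ∠DNV = 78°  [vertical angles at N]
2. ∠UDV = 84°  [cyclic VDUB, opposite ∠D+∠B]
3. ∠DVU = 43°  [△VND]
4. ∠DUV = 53°  [△VDU]
5. ∠DBV = 53°  [same arc VD]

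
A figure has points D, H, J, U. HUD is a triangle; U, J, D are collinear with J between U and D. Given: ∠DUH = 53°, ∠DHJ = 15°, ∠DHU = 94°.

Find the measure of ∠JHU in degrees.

∠JHU = 79°

1. ∠HDU = 33°  [△HUD]
2. ∠HUJ = 53°  [J on ray UD]
3. ∠HDJ = 33°  [J on ray DU]
4. ∠DJH = 132°  [△HJD]
5. ∠HJU = 48°  [linear pair at J on UD]
6. ∠JHU = 79°  [△HUJ]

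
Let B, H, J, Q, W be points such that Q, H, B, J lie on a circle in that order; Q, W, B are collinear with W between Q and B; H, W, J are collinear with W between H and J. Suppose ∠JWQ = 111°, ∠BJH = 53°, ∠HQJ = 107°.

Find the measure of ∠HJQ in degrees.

∠HJQ = 15°

1. ∠BWH = 111°  [vertical angles at W]
2. ∠BQH = 53°  [same arc HB]
3. ∠HWQ = 69°  [linear pair at W on QB]
4. ∠JHQ = 58°  [△QWH]
5. ∠HJQ = 15°  [△QHJ]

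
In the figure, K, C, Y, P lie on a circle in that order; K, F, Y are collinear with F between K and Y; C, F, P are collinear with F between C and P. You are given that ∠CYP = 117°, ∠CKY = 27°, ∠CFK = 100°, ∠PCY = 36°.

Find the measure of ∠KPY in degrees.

∠KPY = 91°

1. ∠CPY = 27°  [△CYP]
2. ∠PFY = 100°  [vertical angles at F]
3. ∠PKY = 36°  [same arc YP]
4. ∠KYP = 53°  [△YFP]
5. ∠KPY = 91°  [△KYP]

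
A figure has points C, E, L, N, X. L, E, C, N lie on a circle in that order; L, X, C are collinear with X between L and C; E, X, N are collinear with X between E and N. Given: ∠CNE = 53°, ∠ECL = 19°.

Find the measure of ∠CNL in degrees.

1. ∠CLE = 53°  [same arc EC]
2. ∠CEL = 108°  [△LEC]
3. ∠CNL = 72°  [cyclic LECN, opposite ∠E+∠N]

∠CNL = 72°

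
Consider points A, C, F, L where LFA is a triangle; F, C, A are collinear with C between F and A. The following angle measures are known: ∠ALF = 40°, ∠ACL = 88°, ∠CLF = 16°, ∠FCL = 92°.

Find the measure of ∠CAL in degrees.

∠CAL = 68°

1. ∠CFL = 72°  [△LFC]
2. ∠AFL = 72°  [C on ray FA]
3. ∠FAL = 68°  [△LFA]
4. ∠CAL = 68°  [C on ray AF]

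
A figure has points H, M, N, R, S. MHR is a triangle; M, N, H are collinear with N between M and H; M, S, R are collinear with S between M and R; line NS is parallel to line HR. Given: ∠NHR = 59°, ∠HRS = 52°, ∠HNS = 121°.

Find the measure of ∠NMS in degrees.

∠NMS = 69°

1. ∠HRM = 52°  [S on ray RM]
2. ∠MNS = 59°  [linear pair at N on MH]
3. ∠MSN = 52°  [NS∥HR, corresponding at S]
4. ∠NMS = 69°  [△MNS]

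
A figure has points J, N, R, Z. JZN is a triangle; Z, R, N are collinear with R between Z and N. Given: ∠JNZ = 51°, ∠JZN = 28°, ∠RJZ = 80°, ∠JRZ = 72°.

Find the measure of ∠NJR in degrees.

1. ∠JNR = 51°  [R on ray NZ]
2. ∠JRN = 108°  [linear pair at R on ZN]
3. ∠NJR = 21°  [△JRN]

∠NJR = 21°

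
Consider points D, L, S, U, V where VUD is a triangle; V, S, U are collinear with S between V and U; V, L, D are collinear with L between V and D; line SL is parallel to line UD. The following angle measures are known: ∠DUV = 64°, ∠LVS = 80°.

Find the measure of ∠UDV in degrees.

1. ∠LSV = 64°  [SL∥UD, corresponding at S]
2. ∠SLV = 36°  [△VSL]
3. ∠UDV = 36°  [SL∥UD, corresponding at L]

∠UDV = 36°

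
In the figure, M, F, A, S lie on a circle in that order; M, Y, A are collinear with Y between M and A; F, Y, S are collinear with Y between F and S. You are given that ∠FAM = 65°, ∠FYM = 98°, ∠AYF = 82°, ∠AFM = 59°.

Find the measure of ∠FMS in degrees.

∠FMS = 89°

1. ∠FSM = 65°  [same arc MF]
2. ∠AMF = 56°  [△MFA]
3. ∠MFS = 26°  [△MYF]
4. ∠FMS = 89°  [△MFS]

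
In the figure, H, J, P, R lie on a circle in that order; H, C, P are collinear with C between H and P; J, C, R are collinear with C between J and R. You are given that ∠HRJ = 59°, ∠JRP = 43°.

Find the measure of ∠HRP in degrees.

∠HRP = 102°

1. ∠HPJ = 59°  [same arc HJ]
2. ∠JHP = 43°  [same arc JP]
3. ∠HJP = 78°  [△HJP]
4. ∠HRP = 102°  [cyclic HJPR, opposite ∠J+∠R]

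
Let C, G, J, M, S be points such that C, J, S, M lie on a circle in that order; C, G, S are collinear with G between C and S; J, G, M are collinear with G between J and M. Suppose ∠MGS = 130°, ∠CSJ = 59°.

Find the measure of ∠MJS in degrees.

∠MJS = 71°

1. ∠CGJ = 130°  [vertical angles at G]
2. ∠JGS = 50°  [linear pair at G on CS]
3. ∠MJS = 71°  [△JGS]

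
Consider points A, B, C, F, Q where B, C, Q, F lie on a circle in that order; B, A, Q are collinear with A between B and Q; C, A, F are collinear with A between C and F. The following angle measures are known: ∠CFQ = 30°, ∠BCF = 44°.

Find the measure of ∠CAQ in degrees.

1. ∠CBQ = 30°  [same arc CQ]
2. ∠BAC = 106°  [△BAC]
3. ∠CAQ = 74°  [linear pair at A on BQ]

∠CAQ = 74°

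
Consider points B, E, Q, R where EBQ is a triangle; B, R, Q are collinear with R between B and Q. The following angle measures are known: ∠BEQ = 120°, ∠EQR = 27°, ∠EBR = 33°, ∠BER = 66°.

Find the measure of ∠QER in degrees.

∠QER = 54°

1. ∠BRE = 81°  [△EBR]
2. ∠ERQ = 99°  [linear pair at R on BQ]
3. ∠QER = 54°  [△ERQ]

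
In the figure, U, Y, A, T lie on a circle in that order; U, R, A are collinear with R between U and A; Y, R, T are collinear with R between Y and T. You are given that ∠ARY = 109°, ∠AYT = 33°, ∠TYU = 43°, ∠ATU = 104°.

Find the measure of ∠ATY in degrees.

∠ATY = 66°

1. ∠TRU = 109°  [vertical angles at R]
2. ∠TAU = 43°  [same arc UT]
3. ∠ART = 71°  [linear pair at R on UA]
4. ∠ATY = 66°  [△ART]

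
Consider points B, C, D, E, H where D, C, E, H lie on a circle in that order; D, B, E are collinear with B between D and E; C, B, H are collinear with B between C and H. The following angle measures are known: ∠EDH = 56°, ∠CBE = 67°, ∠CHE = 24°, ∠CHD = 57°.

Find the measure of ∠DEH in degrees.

∠DEH = 43°

1. ∠DBH = 67°  [△DBH]
2. ∠EBH = 113°  [linear pair at B on DE]
3. ∠DEH = 43°  [△EBH]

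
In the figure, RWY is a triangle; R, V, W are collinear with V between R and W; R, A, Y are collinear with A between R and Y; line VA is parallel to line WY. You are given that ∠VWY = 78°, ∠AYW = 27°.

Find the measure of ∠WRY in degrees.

1. ∠RWY = 78°  [V on ray WR]
2. ∠RYW = 27°  [A on ray YR]
3. ∠WRY = 75°  [△RWY]

∠WRY = 75°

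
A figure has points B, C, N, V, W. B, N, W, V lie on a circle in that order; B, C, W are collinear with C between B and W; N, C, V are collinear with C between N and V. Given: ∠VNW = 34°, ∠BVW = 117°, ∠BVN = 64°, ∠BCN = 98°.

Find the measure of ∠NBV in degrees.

∠NBV = 87°

1. ∠VBW = 34°  [same arc WV]
2. ∠BWV = 29°  [△BWV]
3. ∠BNV = 29°  [same arc BV]
4. ∠NBV = 87°  [△BNV]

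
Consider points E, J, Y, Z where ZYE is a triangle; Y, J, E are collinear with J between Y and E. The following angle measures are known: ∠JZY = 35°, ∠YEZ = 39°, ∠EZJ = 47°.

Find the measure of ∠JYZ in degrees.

1. ∠JEZ = 39°  [J on ray EY]
2. ∠EJZ = 94°  [△ZJE]
3. ∠YJZ = 86°  [linear pair at J on YE]
4. ∠JYZ = 59°  [△ZYJ]

∠JYZ = 59°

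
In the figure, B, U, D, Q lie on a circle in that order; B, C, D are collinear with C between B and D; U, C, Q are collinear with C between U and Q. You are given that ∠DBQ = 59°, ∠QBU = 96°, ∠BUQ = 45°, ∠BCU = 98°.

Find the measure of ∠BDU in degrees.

1. ∠DUQ = 59°  [same arc DQ]
2. ∠DCU = 82°  [linear pair at C on BD]
3. ∠BDU = 39°  [△UCD]

∠BDU = 39°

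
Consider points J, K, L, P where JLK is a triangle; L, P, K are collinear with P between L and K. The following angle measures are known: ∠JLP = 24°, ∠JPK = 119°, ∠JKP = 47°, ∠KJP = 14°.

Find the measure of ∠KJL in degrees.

∠KJL = 109°

1. ∠JLK = 24°  [P on ray LK]
2. ∠JKL = 47°  [P on ray KL]
3. ∠KJL = 109°  [△JLK]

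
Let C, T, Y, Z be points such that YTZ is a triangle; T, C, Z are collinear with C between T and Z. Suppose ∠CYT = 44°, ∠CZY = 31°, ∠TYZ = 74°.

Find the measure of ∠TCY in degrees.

1. ∠TZY = 31°  [C on ray ZT]
2. ∠YTZ = 75°  [△YTZ]
3. ∠CTY = 75°  [C on ray TZ]
4. ∠TCY = 61°  [△YTC]

∠TCY = 61°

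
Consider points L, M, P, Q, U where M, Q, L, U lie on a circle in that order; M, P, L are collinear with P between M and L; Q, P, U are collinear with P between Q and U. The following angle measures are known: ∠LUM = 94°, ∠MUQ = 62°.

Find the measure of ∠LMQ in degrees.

1. ∠LQM = 86°  [cyclic MQLU, opposite ∠Q+∠U]
2. ∠MLQ = 62°  [same arc MQ]
3. ∠LMQ = 32°  [△MQL]

∠LMQ = 32°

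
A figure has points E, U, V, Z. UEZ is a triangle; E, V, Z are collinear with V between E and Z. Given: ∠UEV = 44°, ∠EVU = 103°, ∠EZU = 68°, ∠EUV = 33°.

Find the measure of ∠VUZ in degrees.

1. ∠UVZ = 77°  [linear pair at V on EZ]
2. ∠UZV = 68°  [V on ray ZE]
3. ∠VUZ = 35°  [△UVZ]

∠VUZ = 35°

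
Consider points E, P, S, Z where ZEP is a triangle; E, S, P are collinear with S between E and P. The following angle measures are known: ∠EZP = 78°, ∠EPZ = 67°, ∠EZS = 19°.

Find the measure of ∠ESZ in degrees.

∠ESZ = 126°

1. ∠PEZ = 35°  [△ZEP]
2. ∠SEZ = 35°  [S on ray EP]
3. ∠ESZ = 126°  [△ZES]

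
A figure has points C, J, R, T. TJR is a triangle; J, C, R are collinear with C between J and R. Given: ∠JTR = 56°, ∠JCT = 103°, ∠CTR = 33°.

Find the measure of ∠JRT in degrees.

1. ∠RCT = 77°  [linear pair at C on JR]
2. ∠CRT = 70°  [△TCR]
3. ∠JRT = 70°  [C on ray RJ]

∠JRT = 70°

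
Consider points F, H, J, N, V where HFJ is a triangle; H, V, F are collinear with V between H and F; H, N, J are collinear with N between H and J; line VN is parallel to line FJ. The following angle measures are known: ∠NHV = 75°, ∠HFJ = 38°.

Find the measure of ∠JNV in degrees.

1. ∠FHJ = 75°  [V on HF, N on HJ]
2. ∠FJH = 67°  [△HFJ]
3. ∠HNV = 67°  [VN∥FJ, corresponding at N]
4. ∠JNV = 113°  [linear pair at N on HJ]

∠JNV = 113°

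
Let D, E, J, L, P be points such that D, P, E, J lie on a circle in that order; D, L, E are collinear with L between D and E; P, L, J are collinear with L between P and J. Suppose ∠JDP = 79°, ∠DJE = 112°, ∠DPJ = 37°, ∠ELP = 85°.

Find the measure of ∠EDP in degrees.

1. ∠DJP = 64°  [△DPJ]
2. ∠DPE = 68°  [cyclic DPEJ, opposite ∠P+∠J]
3. ∠DEP = 64°  [same arc DP]
4. ∠EDP = 48°  [△DPE]

∠EDP = 48°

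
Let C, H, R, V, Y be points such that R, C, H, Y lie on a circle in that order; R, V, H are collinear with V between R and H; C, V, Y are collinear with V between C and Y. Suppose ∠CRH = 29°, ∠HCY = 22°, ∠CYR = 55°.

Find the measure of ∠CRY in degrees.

1. ∠CYH = 29°  [same arc CH]
2. ∠CHY = 129°  [△CHY]
3. ∠CRY = 51°  [cyclic RCHY, opposite ∠R+∠H]

∠CRY = 51°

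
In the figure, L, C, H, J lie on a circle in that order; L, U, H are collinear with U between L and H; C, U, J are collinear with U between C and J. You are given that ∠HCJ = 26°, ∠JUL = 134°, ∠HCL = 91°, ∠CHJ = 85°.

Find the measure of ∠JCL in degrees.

1. ∠HLJ = 26°  [same arc HJ]
2. ∠CJL = 20°  [△LUJ]
3. ∠CLJ = 95°  [cyclic LCHJ, opposite ∠L+∠H]
4. ∠JCL = 65°  [△LCJ]

∠JCL = 65°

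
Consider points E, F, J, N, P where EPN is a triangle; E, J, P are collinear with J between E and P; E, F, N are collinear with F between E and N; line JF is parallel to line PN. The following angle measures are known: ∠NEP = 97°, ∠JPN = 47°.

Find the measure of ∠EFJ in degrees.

1. ∠EPN = 47°  [J on ray PE]
2. ∠ENP = 36°  [△EPN]
3. ∠EFJ = 36°  [JF∥PN, corresponding at F]

∠EFJ = 36°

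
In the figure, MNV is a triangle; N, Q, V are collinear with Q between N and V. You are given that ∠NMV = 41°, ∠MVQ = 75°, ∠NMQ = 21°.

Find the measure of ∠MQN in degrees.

1. ∠MVN = 75°  [Q on ray VN]
2. ∠MNV = 64°  [△MNV]
3. ∠MNQ = 64°  [Q on ray NV]
4. ∠MQN = 95°  [△MNQ]

∠MQN = 95°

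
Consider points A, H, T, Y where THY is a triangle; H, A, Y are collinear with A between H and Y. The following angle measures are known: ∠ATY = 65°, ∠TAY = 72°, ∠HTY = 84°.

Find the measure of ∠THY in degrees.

1. ∠AYT = 43°  [△TAY]
2. ∠HYT = 43°  [A on ray YH]
3. ∠THY = 53°  [△THY]

∠THY = 53°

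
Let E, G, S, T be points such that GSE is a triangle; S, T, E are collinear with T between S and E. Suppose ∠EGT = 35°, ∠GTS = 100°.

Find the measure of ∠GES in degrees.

1. ∠ETG = 80°  [linear pair at T on SE]
2. ∠GET = 65°  [△GTE]
3. ∠GES = 65°  [T on ray ES]

∠GES = 65°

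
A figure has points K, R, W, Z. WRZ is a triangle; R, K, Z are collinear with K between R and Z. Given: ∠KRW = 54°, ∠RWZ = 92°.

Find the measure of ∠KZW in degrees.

1. ∠WRZ = 54°  [K on ray RZ]
2. ∠RZW = 34°  [△WRZ]
3. ∠KZW = 34°  [K on ray ZR]

∠KZW = 34°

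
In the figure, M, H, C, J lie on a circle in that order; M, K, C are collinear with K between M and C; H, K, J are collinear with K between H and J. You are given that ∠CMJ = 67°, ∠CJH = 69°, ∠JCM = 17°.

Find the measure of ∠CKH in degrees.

1. ∠CHJ = 67°  [same arc CJ]
2. ∠CJM = 96°  [△MCJ]
3. ∠CMH = 69°  [same arc HC]
4. ∠CHM = 84°  [cyclic MHCJ, opposite ∠H+∠J]
5. ∠HCM = 27°  [△MHC]
6. ∠CKH = 86°  [△HKC]

∠CKH = 86°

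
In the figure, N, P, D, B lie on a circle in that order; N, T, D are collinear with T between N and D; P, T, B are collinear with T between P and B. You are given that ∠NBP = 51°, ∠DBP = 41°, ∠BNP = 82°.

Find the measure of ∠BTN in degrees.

∠BTN = 88°

1. ∠NDP = 51°  [same arc NP]
2. ∠BPN = 47°  [△NPB]
3. ∠DNP = 41°  [same arc PD]
4. ∠DPN = 88°  [△NPD]
5. ∠BDN = 47°  [same arc NB]
6. ∠DBN = 92°  [cyclic NPDB, opposite ∠P+∠B]
7. ∠BND = 41°  [△NDB]
8. ∠BTN = 88°  [△NTB]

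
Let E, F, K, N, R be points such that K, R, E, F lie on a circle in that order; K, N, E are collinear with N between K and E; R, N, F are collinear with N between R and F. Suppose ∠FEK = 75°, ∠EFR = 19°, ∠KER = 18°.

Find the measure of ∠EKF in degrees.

∠EKF = 68°

1. ∠ENF = 86°  [△ENF]
2. ∠KFR = 18°  [same arc KR]
3. ∠FNK = 94°  [linear pair at N on KE]
4. ∠EKF = 68°  [△KNF]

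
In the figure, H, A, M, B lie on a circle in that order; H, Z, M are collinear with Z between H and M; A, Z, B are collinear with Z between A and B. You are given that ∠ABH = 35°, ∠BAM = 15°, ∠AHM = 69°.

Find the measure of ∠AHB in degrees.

1. ∠ABM = 69°  [same arc AM]
2. ∠AMB = 96°  [△AMB]
3. ∠AHB = 84°  [cyclic HAMB, opposite ∠H+∠M]

∠AHB = 84°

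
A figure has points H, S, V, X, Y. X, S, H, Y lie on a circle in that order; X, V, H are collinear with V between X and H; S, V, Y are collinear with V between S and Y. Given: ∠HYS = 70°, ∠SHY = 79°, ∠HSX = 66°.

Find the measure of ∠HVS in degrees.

∠HVS = 105°

1. ∠HXS = 70°  [same arc SH]
2. ∠HSY = 31°  [△SHY]
3. ∠SHX = 44°  [△XSH]
4. ∠HVS = 105°  [△SVH]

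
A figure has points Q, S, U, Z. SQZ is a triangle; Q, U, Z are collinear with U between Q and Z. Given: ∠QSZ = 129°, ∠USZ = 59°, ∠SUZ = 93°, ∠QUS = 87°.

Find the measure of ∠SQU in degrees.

∠SQU = 23°

1. ∠SZU = 28°  [△SUZ]
2. ∠QZS = 28°  [U on ray ZQ]
3. ∠SQZ = 23°  [△SQZ]
4. ∠SQU = 23°  [U on ray QZ]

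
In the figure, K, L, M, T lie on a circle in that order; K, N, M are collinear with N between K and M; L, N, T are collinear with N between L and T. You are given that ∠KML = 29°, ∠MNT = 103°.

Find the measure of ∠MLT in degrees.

1. ∠KTL = 29°  [same arc KL]
2. ∠KNT = 77°  [linear pair at N on KM]
3. ∠MKT = 74°  [△KNT]
4. ∠MLT = 74°  [same arc MT]

∠MLT = 74°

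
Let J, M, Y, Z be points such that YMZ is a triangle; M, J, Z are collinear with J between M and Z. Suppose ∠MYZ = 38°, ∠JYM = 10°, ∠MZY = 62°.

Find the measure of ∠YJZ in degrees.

∠YJZ = 90°

1. ∠YMZ = 80°  [△YMZ]
2. ∠JMY = 80°  [J on ray MZ]
3. ∠MJY = 90°  [△YMJ]
4. ∠YJZ = 90°  [linear pair at J on MZ]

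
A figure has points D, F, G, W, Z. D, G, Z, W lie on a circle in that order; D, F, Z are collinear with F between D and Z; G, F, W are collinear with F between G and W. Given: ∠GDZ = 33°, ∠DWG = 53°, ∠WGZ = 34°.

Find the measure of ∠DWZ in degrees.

∠DWZ = 86°

1. ∠DZG = 53°  [same arc DG]
2. ∠DGZ = 94°  [△DGZ]
3. ∠DWZ = 86°  [cyclic DGZW, opposite ∠G+∠W]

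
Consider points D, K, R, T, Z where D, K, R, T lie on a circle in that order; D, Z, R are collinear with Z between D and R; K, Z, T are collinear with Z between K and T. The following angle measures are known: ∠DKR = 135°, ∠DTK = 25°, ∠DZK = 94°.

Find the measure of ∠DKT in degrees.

1. ∠DRK = 25°  [same arc DK]
2. ∠KDR = 20°  [△DKR]
3. ∠DKT = 66°  [△DZK]

∠DKT = 66°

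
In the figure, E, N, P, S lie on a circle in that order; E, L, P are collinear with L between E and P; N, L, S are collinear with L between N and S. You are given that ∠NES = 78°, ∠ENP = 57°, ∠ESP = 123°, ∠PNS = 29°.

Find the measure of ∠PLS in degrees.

1. ∠NPS = 102°  [cyclic ENPS, opposite ∠E+∠P]
2. ∠PES = 29°  [same arc PS]
3. ∠NSP = 49°  [△NPS]
4. ∠EPS = 28°  [△EPS]
5. ∠PLS = 103°  [△PLS]

∠PLS = 103°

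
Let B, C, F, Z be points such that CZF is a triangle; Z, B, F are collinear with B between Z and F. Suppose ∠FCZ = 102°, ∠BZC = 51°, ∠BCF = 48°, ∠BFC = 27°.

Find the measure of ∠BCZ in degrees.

1. ∠CBF = 105°  [△CBF]
2. ∠CBZ = 75°  [linear pair at B on ZF]
3. ∠BCZ = 54°  [△CZB]

∠BCZ = 54°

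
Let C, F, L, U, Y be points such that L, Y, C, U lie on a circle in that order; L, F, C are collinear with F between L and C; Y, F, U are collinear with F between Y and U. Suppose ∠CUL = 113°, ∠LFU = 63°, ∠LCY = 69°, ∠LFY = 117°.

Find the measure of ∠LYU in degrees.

1. ∠CYL = 67°  [cyclic LYCU, opposite ∠Y+∠U]
2. ∠CLY = 44°  [△LYC]
3. ∠LYU = 19°  [△LFY]

∠LYU = 19°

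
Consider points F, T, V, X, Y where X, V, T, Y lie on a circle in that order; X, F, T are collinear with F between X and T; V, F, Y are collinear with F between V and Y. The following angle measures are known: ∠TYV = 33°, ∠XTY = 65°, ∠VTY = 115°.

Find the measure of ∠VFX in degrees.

∠VFX = 82°

1. ∠TXV = 33°  [same arc VT]
2. ∠XVY = 65°  [same arc XY]
3. ∠VFX = 82°  [△XFV]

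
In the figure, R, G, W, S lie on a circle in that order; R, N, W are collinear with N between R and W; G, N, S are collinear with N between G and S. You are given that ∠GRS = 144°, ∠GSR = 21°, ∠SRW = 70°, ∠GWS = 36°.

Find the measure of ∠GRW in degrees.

∠GRW = 74°

1. ∠SGW = 70°  [same arc WS]
2. ∠GSW = 74°  [△GWS]
3. ∠GRW = 74°  [same arc GW]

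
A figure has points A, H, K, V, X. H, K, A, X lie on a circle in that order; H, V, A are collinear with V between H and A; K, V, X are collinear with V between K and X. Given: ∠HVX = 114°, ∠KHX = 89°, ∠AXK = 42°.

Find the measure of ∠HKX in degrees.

1. ∠AVK = 114°  [vertical angles at V]
2. ∠AHK = 42°  [same arc KA]
3. ∠HVK = 66°  [linear pair at V on HA]
4. ∠HKX = 72°  [△HVK]

∠HKX = 72°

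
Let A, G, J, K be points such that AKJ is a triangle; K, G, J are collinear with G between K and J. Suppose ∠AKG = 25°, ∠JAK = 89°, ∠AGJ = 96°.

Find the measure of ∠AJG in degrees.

∠AJG = 66°

1. ∠AKJ = 25°  [G on ray KJ]
2. ∠AJK = 66°  [△AKJ]
3. ∠AJG = 66°  [G on ray JK]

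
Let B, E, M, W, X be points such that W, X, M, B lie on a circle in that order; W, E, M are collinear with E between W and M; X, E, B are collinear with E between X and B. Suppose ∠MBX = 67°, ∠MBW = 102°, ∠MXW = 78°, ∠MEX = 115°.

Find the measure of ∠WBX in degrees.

1. ∠MWX = 67°  [same arc XM]
2. ∠WMX = 35°  [△WXM]
3. ∠WBX = 35°  [same arc WX]

∠WBX = 35°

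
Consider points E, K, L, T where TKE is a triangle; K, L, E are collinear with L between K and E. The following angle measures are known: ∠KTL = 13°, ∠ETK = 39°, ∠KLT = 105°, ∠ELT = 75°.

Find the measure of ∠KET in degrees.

1. ∠LKT = 62°  [△TKL]
2. ∠EKT = 62°  [L on ray KE]
3. ∠KET = 79°  [△TKE]

∠KET = 79°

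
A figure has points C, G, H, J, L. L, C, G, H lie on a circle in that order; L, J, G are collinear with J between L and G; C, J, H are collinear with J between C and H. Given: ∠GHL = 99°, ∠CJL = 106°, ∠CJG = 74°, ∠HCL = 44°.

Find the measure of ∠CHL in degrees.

1. ∠GCL = 81°  [cyclic LCGH, opposite ∠C+∠H]
2. ∠CLG = 30°  [△LJC]
3. ∠CGL = 69°  [△LCG]
4. ∠CHL = 69°  [same arc LC]

∠CHL = 69°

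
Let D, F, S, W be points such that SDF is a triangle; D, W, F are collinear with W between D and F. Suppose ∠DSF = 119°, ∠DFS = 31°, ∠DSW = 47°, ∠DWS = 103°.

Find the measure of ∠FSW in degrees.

∠FSW = 72°

1. ∠SFW = 31°  [W on ray FD]
2. ∠FWS = 77°  [linear pair at W on DF]
3. ∠FSW = 72°  [△SWF]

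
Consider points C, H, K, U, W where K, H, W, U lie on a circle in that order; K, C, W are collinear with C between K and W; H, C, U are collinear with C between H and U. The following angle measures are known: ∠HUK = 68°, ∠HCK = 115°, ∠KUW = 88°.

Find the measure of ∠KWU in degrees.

1. ∠HWK = 68°  [same arc KH]
2. ∠UCW = 115°  [vertical angles at C]
3. ∠KHW = 92°  [cyclic KHWU, opposite ∠H+∠U]
4. ∠HKW = 20°  [△KHW]
5. ∠HUW = 20°  [same arc HW]
6. ∠KWU = 45°  [△WCU]

∠KWU = 45°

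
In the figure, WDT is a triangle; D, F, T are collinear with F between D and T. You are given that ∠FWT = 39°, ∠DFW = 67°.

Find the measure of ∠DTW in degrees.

∠DTW = 28°

1. ∠TFW = 113°  [linear pair at F on DT]
2. ∠FTW = 28°  [△WFT]
3. ∠DTW = 28°  [F on ray TD]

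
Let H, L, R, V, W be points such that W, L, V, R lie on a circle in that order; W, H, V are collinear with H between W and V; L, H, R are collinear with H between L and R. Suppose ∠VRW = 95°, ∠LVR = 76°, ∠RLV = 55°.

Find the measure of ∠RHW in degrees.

1. ∠LRV = 49°  [△LVR]
2. ∠RWV = 55°  [same arc VR]
3. ∠RVW = 30°  [△WVR]
4. ∠RHV = 101°  [△VHR]
5. ∠RHW = 79°  [linear pair at H on WV]

∠RHW = 79°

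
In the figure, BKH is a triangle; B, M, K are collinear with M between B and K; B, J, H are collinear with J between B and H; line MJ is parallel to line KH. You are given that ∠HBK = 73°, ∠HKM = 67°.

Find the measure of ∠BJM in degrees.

∠BJM = 40°

1. ∠BKH = 67°  [M on ray KB]
2. ∠BHK = 40°  [△BKH]
3. ∠BJM = 40°  [MJ∥KH, corresponding at J]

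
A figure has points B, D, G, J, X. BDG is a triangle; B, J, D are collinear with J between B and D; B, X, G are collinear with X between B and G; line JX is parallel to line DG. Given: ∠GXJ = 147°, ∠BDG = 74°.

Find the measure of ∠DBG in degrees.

1. ∠BXJ = 33°  [linear pair at X on BG]
2. ∠BJX = 74°  [JX∥DG, corresponding at J]
3. ∠JBX = 73°  [△BJX]
4. ∠DBG = 73°  [J on BD, X on BG]

∠DBG = 73°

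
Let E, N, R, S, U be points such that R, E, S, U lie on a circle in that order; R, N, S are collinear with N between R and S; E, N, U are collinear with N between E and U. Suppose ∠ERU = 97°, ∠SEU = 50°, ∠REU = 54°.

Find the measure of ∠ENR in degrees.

1. ∠ESU = 83°  [cyclic RESU, opposite ∠R+∠S]
2. ∠EUS = 47°  [△ESU]
3. ∠ERS = 47°  [same arc ES]
4. ∠ENR = 79°  [△RNE]

∠ENR = 79°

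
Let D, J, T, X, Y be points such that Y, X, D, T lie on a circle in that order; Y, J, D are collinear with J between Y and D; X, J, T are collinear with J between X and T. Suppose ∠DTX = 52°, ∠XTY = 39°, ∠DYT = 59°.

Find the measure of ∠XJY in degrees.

1. ∠XDY = 39°  [same arc YX]
2. ∠DXT = 59°  [same arc DT]
3. ∠DJX = 82°  [△XJD]
4. ∠XJY = 98°  [linear pair at J on YD]

∠XJY = 98°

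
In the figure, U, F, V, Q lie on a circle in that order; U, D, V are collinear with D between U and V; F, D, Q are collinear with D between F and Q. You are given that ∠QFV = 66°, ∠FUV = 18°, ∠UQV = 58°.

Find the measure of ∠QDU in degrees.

1. ∠QUV = 66°  [same arc VQ]
2. ∠FQV = 18°  [same arc FV]
3. ∠QVU = 56°  [△UVQ]
4. ∠QDV = 106°  [△VDQ]
5. ∠QDU = 74°  [linear pair at D on UV]

∠QDU = 74°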